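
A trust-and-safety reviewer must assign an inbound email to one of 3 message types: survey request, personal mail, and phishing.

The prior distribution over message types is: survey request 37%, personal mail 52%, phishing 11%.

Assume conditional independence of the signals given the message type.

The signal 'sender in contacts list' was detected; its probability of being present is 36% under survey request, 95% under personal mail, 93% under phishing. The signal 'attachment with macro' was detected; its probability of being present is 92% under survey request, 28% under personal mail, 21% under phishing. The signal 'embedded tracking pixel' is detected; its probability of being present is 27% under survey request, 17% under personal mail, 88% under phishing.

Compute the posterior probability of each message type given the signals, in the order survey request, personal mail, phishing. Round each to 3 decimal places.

0.438, 0.311, 0.250

By Bayes' rule with conditional independence, the unnormalized weight for each hypothesis is prior × ∏ likelihoods:
  survey request: 0.37 × 0.36 × 0.92 × 0.27 = 0.033087
  personal mail: 0.52 × 0.95 × 0.28 × 0.17 = 0.023514
  phishing: 0.11 × 0.93 × 0.21 × 0.88 = 0.018905
Marginal likelihood of the evidence = 0.075506.
P(survey request | evidence) = 0.033087 / 0.075506 ≈ 0.438
P(personal mail | evidence) = 0.023514 / 0.075506 ≈ 0.311
P(phishing | evidence) = 0.018905 / 0.075506 ≈ 0.250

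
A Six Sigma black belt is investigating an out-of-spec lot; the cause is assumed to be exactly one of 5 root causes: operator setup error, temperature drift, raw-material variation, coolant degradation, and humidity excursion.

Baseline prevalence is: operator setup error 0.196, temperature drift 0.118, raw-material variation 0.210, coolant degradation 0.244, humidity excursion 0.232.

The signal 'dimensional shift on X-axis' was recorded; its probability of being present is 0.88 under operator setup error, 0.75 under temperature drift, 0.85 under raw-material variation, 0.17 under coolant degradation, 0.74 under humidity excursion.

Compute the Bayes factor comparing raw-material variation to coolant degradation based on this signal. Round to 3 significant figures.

The Bayes factor is the ratio of the two likelihoods.
  raw-material variation: 0.85
  coolant degradation: 0.17
Bayes factor = 0.85 / 0.17 ≈ 5.00

5.00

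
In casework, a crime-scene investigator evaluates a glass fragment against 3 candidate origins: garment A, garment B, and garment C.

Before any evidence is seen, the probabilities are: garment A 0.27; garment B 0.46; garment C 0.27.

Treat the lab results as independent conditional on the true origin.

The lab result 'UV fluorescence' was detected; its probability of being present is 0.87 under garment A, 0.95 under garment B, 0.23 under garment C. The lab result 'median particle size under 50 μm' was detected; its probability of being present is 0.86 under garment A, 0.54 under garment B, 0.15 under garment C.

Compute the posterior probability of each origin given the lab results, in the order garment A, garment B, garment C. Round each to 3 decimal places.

0.452, 0.528, 0.021

Multiply each prior by the joint likelihood of the lab result pattern:
  garment A: 0.27 × 0.87 × 0.86 = 0.20201
  garment B: 0.46 × 0.95 × 0.54 = 0.23598
  garment C: 0.27 × 0.23 × 0.15 = 0.009315
Normalizing constant Z = 0.20201 + 0.23598 + 0.009315 = 0.44731.
P(garment A | evidence) = 0.20201 / 0.44731 ≈ 0.452
P(garment B | evidence) = 0.23598 / 0.44731 ≈ 0.528
P(garment C | evidence) = 0.009315 / 0.44731 ≈ 0.021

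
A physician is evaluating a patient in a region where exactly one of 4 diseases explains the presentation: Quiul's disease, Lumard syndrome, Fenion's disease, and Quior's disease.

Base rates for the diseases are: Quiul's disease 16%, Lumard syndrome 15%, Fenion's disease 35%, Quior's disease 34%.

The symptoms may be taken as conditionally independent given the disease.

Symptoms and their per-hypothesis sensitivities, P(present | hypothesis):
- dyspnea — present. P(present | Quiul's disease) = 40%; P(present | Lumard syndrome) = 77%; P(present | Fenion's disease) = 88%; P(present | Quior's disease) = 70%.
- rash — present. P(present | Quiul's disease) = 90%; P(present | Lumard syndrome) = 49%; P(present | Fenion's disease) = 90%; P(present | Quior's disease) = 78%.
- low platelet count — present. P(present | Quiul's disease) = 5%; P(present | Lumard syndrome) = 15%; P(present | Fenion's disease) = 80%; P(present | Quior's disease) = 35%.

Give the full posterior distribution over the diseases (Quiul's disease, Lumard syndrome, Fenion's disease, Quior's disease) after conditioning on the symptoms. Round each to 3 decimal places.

By Bayes' rule with conditional independence, the unnormalized weight for each hypothesis is prior × ∏ likelihoods:
  Quiul's disease: 0.16 × 0.40 × 0.90 × 0.05 = 0.00288
  Lumard syndrome: 0.15 × 0.77 × 0.49 × 0.15 = 0.0084892
  Fenion's disease: 0.35 × 0.88 × 0.90 × 0.80 = 0.22176
  Quior's disease: 0.34 × 0.70 × 0.78 × 0.35 = 0.064974
Marginal likelihood of the evidence = 0.2981.
P(Quiul's disease | evidence) = 0.00288 / 0.2981 ≈ 0.010
P(Lumard syndrome | evidence) = 0.0084892 / 0.2981 ≈ 0.028
P(Fenion's disease | evidence) = 0.22176 / 0.2981 ≈ 0.744
P(Quior's disease | evidence) = 0.064974 / 0.2981 ≈ 0.218

0.010, 0.028, 0.744, 0.218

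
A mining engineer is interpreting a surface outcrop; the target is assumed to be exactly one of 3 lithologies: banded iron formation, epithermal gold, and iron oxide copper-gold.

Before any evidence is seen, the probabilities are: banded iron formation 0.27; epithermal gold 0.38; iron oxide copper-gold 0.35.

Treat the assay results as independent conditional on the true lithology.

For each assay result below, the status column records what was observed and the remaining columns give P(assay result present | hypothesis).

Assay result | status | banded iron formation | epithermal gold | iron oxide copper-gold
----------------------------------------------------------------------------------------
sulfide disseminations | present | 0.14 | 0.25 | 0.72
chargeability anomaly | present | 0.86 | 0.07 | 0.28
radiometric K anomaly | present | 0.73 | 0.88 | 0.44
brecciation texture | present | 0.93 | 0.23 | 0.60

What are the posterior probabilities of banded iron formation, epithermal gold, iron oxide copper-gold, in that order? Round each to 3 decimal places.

0.525, 0.032, 0.443

For each hypothesis, the unnormalized posterior weight is prior × product of the assay result likelihoods:
  banded iron formation: 0.27 × 0.14 × 0.86 × 0.73 × 0.93 = 0.02207
  epithermal gold: 0.38 × 0.25 × 0.07 × 0.88 × 0.23 = 0.001346
  iron oxide copper-gold: 0.35 × 0.72 × 0.28 × 0.44 × 0.60 = 0.018628
Marginal likelihood of the evidence = 0.042043.
P(banded iron formation | evidence) = 0.02207 / 0.042043 ≈ 0.525
P(epithermal gold | evidence) = 0.001346 / 0.042043 ≈ 0.032
P(iron oxide copper-gold | evidence) = 0.018628 / 0.042043 ≈ 0.443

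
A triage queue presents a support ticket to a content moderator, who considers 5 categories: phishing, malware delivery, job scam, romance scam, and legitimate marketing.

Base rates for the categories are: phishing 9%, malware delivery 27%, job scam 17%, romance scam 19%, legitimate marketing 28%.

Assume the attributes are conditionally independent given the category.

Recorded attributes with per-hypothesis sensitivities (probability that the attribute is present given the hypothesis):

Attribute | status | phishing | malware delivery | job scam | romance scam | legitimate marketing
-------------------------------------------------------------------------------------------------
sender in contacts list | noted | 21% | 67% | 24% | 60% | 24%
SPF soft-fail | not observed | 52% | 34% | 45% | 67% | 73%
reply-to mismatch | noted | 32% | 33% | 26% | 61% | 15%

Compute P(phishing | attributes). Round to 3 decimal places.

0.039

Multiply each prior by the joint likelihood of the attribute pattern (using 1 − P(present | H) for each absent attribute):
  phishing: 0.09 × 0.21 × (1 − 0.52) × 0.32 = 0.002903
  malware delivery: 0.27 × 0.67 × (1 − 0.34) × 0.33 = 0.0394
  job scam: 0.17 × 0.24 × (1 − 0.45) × 0.26 = 0.0058344
  romance scam: 0.19 × 0.60 × (1 − 0.67) × 0.61 = 0.022948
  legitimate marketing: 0.28 × 0.24 × (1 − 0.73) × 0.15 = 0.0027216
Normalizing constant Z = 0.002903 + 0.0394 + 0.0058344 + 0.022948 + 0.0027216 = 0.073807.
P(phishing | evidence) = 0.002903 / 0.073807 ≈ 0.039.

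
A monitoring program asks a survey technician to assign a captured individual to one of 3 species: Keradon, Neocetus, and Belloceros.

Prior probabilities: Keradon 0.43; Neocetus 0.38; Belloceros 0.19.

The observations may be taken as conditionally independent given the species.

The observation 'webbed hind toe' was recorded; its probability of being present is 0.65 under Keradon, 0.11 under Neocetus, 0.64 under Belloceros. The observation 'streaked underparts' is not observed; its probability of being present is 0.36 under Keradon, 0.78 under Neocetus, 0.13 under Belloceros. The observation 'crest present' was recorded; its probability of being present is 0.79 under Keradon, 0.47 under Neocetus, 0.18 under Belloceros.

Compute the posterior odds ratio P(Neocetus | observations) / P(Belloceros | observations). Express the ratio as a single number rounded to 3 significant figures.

Posterior odds equal prior odds times the likelihood ratio; only the two competing hypotheses matter (using 1 − P(present | H) for each absent observation).
  Neocetus: 0.38 × 0.11 × (1 − 0.78) × 0.47 = 0.0043221
  Belloceros: 0.19 × 0.64 × (1 − 0.13) × 0.18 = 0.019043
Odds(Neocetus : Belloceros) = 0.0043221 / 0.019043 ≈ 0.227.

0.227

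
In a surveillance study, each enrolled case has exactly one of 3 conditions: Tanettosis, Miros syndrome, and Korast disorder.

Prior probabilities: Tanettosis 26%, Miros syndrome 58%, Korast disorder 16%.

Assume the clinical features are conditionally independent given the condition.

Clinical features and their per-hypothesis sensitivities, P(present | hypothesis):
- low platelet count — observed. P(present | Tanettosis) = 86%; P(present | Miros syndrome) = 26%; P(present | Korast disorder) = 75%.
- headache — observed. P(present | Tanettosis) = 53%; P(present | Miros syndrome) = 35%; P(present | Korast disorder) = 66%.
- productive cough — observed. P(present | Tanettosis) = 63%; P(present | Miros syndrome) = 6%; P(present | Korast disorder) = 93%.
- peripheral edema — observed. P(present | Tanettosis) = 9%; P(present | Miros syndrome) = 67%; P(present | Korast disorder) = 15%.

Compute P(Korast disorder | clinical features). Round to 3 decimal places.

By Bayes' rule with conditional independence, the unnormalized weight for each hypothesis is prior × ∏ likelihoods:
  Tanettosis: 0.26 × 0.86 × 0.53 × 0.63 × 0.09 = 0.0067194
  Miros syndrome: 0.58 × 0.26 × 0.35 × 0.06 × 0.67 = 0.0021218
  Korast disorder: 0.16 × 0.75 × 0.66 × 0.93 × 0.15 = 0.011048
Normalizing constant Z = 0.0067194 + 0.0021218 + 0.011048 = 0.01989.
P(Korast disorder | evidence) = 0.011048 / 0.01989 ≈ 0.555.

0.555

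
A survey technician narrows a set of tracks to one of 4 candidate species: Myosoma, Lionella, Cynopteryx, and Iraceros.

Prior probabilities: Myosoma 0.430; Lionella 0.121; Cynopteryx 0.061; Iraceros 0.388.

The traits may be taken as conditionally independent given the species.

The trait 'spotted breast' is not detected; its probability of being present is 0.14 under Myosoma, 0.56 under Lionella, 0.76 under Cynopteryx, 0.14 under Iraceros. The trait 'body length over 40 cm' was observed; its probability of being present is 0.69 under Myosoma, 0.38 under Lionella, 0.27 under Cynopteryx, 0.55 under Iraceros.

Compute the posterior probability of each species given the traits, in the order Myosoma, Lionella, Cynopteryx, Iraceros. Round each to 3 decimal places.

0.551, 0.044, 0.009, 0.396

For each hypothesis, the unnormalized posterior weight is prior × product of the trait likelihoods (using 1 − P(present | H) for each absent trait):
  Myosoma: 0.430 × (1 − 0.14) × 0.69 = 0.25516
  Lionella: 0.121 × (1 − 0.56) × 0.38 = 0.020231
  Cynopteryx: 0.061 × (1 − 0.76) × 0.27 = 0.0039528
  Iraceros: 0.388 × (1 − 0.14) × 0.55 = 0.18352
The unnormalized weights sum to 0.46287.
P(Myosoma | evidence) = 0.25516 / 0.46287 ≈ 0.551
P(Lionella | evidence) = 0.020231 / 0.46287 ≈ 0.044
P(Cynopteryx | evidence) = 0.0039528 / 0.46287 ≈ 0.009
P(Iraceros | evidence) = 0.18352 / 0.46287 ≈ 0.396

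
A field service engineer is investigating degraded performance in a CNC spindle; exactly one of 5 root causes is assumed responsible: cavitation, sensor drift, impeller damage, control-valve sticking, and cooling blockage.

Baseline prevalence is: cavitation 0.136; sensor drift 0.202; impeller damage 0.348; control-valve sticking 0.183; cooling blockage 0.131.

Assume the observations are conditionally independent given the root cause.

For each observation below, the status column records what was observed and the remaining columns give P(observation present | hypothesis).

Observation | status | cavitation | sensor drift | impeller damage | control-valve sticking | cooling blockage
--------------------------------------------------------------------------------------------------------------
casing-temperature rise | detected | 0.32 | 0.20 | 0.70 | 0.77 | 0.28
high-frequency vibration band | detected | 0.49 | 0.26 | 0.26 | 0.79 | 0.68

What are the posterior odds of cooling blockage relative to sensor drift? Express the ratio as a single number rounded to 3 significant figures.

2.37

Posterior odds equal prior odds times the likelihood ratio; only the two competing hypotheses matter.
  cooling blockage: 0.131 × 0.28 × 0.68 = 0.024942
  sensor drift: 0.202 × 0.20 × 0.26 = 0.010504
Odds(cooling blockage : sensor drift) = 0.024942 / 0.010504 ≈ 2.37.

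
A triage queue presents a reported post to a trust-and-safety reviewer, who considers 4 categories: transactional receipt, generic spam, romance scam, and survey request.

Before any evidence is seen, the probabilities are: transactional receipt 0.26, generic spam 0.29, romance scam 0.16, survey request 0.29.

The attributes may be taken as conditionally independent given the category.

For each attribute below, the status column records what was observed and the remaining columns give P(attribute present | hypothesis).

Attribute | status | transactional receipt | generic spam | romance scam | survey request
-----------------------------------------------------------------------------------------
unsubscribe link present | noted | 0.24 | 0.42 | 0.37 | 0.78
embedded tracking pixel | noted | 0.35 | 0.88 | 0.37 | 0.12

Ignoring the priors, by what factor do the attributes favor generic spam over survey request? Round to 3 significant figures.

3.95

Joint likelihood of the attribute pattern under each hypothesis:
  generic spam: 0.42 × 0.88 = 0.3696
  survey request: 0.78 × 0.12 = 0.0936
Bayes factor = 0.3696 / 0.0936 ≈ 3.95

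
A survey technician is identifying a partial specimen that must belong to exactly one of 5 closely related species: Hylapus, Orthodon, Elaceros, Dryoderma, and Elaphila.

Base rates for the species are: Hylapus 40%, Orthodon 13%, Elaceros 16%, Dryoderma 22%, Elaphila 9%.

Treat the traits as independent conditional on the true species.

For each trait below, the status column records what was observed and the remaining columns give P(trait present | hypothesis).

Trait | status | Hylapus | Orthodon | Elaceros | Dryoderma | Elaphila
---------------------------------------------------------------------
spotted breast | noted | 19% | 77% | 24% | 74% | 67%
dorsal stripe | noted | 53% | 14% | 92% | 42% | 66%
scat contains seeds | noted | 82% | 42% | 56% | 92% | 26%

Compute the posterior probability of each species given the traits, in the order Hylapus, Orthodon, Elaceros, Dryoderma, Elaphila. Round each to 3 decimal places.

By Bayes' rule with conditional independence, the unnormalized weight for each hypothesis is prior × ∏ likelihoods:
  Hylapus: 0.40 × 0.19 × 0.53 × 0.82 = 0.03303
  Orthodon: 0.13 × 0.77 × 0.14 × 0.42 = 0.0058859
  Elaceros: 0.16 × 0.24 × 0.92 × 0.56 = 0.019784
  Dryoderma: 0.22 × 0.74 × 0.42 × 0.92 = 0.062906
  Elaphila: 0.09 × 0.67 × 0.66 × 0.26 = 0.010347
The unnormalized weights sum to 0.13195.
P(Hylapus | evidence) = 0.03303 / 0.13195 ≈ 0.250
P(Orthodon | evidence) = 0.0058859 / 0.13195 ≈ 0.045
P(Elaceros | evidence) = 0.019784 / 0.13195 ≈ 0.150
P(Dryoderma | evidence) = 0.062906 / 0.13195 ≈ 0.477
P(Elaphila | evidence) = 0.010347 / 0.13195 ≈ 0.078

0.250, 0.045, 0.150, 0.477, 0.078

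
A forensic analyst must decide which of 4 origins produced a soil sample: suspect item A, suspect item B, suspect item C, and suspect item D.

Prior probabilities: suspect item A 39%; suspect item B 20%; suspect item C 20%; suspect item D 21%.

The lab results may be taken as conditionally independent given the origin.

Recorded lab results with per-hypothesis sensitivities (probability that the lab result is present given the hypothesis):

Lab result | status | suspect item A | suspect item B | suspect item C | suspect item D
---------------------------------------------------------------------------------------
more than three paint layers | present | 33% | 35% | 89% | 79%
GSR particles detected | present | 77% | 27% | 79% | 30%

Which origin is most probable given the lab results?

By Bayes' rule with conditional independence, the unnormalized weight for each hypothesis is prior × ∏ likelihoods:
  suspect item A: 0.39 × 0.33 × 0.77 = 0.099099
  suspect item B: 0.20 × 0.35 × 0.27 = 0.0189
  suspect item C: 0.20 × 0.89 × 0.79 = 0.14062
  suspect item D: 0.21 × 0.79 × 0.30 = 0.04977
Marginal likelihood of the evidence = 0.30839.
P(suspect item A | evidence) ≈ 0.099099 / 0.30839 ≈ 0.321
P(suspect item B | evidence) ≈ 0.0189 / 0.30839 ≈ 0.061
P(suspect item C | evidence) ≈ 0.14062 / 0.30839 ≈ 0.456
P(suspect item D | evidence) ≈ 0.04977 / 0.30839 ≈ 0.161
The largest is 0.456, so suspect item C is most probable.

suspect item C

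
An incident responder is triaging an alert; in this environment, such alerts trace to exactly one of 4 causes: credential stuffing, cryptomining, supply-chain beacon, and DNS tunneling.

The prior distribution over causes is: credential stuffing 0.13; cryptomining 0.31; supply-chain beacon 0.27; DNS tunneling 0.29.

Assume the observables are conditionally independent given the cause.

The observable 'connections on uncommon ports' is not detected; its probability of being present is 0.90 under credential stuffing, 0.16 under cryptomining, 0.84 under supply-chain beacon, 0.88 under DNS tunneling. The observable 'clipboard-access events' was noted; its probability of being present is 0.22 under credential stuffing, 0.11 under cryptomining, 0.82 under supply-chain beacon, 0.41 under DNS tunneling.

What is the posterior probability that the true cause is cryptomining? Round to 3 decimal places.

For each hypothesis, the unnormalized posterior weight is prior × product of the observable likelihoods (using 1 − P(present | H) for each absent observable):
  credential stuffing: 0.13 × (1 − 0.90) × 0.22 = 0.00286
  cryptomining: 0.31 × (1 − 0.16) × 0.11 = 0.028644
  supply-chain beacon: 0.27 × (1 − 0.84) × 0.82 = 0.035424
  DNS tunneling: 0.29 × (1 − 0.88) × 0.41 = 0.014268
The unnormalized weights sum to 0.081196.
P(cryptomining | evidence) = 0.028644 / 0.081196 ≈ 0.353.

0.353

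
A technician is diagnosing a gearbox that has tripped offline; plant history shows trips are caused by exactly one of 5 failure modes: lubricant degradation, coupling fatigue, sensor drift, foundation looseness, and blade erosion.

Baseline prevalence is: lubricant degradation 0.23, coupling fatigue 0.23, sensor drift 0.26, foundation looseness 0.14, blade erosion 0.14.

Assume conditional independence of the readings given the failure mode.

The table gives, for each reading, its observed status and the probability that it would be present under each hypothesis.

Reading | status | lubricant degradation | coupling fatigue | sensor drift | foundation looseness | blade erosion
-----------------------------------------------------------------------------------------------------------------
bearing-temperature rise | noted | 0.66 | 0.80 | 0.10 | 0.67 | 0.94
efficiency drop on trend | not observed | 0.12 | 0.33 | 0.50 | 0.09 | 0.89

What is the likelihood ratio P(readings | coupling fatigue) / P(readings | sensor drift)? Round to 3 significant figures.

10.7

The Bayes factor is the ratio of the joint likelihoods of the reading pattern under the two hypotheses (using 1 − P(present | H) for each absent reading).
  coupling fatigue: 0.80 × (1 − 0.33) = 0.536
  sensor drift: 0.10 × (1 − 0.50) = 0.05
Bayes factor = 0.536 / 0.05 ≈ 10.7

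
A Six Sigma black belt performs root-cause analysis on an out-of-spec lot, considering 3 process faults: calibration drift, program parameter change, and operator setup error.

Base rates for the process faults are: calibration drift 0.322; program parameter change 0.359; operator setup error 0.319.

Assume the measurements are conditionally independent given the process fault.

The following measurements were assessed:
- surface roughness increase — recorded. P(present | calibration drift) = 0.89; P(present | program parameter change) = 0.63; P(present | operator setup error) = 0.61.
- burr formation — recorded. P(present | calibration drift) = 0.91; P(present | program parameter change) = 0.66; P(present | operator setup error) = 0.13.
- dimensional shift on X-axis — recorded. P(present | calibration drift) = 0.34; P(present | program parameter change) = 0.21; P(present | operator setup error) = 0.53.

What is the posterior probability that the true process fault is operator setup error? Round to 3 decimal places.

0.100

Multiply each prior by the joint likelihood of the measurement pattern:
  calibration drift: 0.322 × 0.89 × 0.91 × 0.34 = 0.088668
  program parameter change: 0.359 × 0.63 × 0.66 × 0.21 = 0.031347
  operator setup error: 0.319 × 0.61 × 0.13 × 0.53 = 0.013407
Normalizing constant Z = 0.088668 + 0.031347 + 0.013407 = 0.13342.
P(operator setup error | evidence) = 0.013407 / 0.13342 ≈ 0.100.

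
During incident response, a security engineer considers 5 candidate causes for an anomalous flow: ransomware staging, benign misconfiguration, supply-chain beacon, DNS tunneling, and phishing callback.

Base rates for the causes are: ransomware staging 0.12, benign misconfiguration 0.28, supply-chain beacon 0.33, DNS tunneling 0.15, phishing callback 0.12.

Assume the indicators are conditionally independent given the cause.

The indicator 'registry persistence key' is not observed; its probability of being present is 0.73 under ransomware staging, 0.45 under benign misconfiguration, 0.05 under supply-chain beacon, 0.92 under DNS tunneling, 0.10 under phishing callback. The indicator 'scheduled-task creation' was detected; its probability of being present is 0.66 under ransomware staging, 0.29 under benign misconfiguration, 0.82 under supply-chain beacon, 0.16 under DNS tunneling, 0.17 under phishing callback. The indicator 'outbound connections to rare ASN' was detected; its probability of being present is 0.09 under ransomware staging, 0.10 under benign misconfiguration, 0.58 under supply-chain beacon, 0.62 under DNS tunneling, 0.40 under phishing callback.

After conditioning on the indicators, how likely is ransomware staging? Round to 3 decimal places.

0.012

For each hypothesis, the unnormalized posterior weight is prior × product of the indicator likelihoods (using 1 − P(present | H) for each absent indicator):
  ransomware staging: 0.12 × (1 − 0.73) × 0.66 × 0.09 = 0.0019246
  benign misconfiguration: 0.28 × (1 − 0.45) × 0.29 × 0.10 = 0.004466
  supply-chain beacon: 0.33 × (1 − 0.05) × 0.82 × 0.58 = 0.1491
  DNS tunneling: 0.15 × (1 − 0.92) × 0.16 × 0.62 = 0.0011904
  phishing callback: 0.12 × (1 − 0.10) × 0.17 × 0.40 = 0.007344
The unnormalized weights sum to 0.16403.
P(ransomware staging | evidence) = 0.0019246 / 0.16403 ≈ 0.012.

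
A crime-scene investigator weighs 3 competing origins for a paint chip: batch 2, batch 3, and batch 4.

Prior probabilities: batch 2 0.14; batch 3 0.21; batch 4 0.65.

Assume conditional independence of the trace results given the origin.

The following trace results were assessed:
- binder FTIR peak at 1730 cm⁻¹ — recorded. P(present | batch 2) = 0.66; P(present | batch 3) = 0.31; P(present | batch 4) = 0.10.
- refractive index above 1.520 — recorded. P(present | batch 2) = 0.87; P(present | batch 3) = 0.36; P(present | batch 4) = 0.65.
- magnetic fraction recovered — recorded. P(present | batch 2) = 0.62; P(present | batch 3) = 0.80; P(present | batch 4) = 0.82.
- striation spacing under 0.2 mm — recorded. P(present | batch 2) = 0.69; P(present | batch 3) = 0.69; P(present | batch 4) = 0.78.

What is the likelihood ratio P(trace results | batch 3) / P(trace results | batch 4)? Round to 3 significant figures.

1.48

Joint likelihood of the trace result pattern under each hypothesis:
  batch 3: 0.31 × 0.36 × 0.80 × 0.69 = 0.061603
  batch 4: 0.10 × 0.65 × 0.82 × 0.78 = 0.041574
Bayes factor = 0.061603 / 0.041574 ≈ 1.48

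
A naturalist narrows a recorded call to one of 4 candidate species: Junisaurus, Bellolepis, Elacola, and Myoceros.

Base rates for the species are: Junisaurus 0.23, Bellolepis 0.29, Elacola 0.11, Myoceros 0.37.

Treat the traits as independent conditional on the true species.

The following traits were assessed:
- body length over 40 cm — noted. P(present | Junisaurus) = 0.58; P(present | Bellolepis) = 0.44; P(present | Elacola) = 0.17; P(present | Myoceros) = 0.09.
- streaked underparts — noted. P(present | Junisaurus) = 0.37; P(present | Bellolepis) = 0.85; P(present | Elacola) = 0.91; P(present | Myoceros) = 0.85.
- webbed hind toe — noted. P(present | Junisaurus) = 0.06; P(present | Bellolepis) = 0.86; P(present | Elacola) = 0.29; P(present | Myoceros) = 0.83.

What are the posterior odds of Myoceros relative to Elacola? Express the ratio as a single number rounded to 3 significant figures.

4.76

Unnormalized posterior weight (prior times the trait likelihoods) for each of the two hypotheses:
  Myoceros: 0.37 × 0.09 × 0.85 × 0.83 = 0.023493
  Elacola: 0.11 × 0.17 × 0.91 × 0.29 = 0.0049349
Odds(Myoceros : Elacola) = 0.023493 / 0.0049349 ≈ 4.76.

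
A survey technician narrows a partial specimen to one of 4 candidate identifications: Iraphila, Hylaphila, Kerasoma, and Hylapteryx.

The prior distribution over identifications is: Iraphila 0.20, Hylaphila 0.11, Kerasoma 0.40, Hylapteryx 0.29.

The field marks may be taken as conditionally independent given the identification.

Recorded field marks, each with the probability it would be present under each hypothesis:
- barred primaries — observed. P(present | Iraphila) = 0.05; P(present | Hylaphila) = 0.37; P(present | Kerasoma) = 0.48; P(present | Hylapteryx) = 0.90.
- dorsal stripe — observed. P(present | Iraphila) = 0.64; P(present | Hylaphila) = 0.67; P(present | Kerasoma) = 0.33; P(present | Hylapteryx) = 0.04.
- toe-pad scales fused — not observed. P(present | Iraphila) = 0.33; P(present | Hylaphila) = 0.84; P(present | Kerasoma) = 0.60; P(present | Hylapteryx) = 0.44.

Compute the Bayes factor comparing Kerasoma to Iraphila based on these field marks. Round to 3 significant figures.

2.96

Joint likelihood of the field mark pattern under each hypothesis (using 1 − P(present | H) for each absent field mark):
  Kerasoma: 0.48 × 0.33 × (1 − 0.60) = 0.06336
  Iraphila: 0.05 × 0.64 × (1 − 0.33) = 0.02144
Bayes factor = 0.06336 / 0.02144 ≈ 2.96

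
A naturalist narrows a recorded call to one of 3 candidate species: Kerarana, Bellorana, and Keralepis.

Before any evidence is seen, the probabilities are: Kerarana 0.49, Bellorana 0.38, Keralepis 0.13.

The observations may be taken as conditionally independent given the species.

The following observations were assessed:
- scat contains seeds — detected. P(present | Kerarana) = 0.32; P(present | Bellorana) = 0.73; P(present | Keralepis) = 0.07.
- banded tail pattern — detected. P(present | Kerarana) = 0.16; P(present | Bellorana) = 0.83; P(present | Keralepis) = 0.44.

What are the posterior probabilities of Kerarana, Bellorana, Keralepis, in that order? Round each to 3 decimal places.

Multiply each prior by the joint likelihood of the evidence pattern:
  Kerarana: 0.49 × 0.32 × 0.16 = 0.025088
  Bellorana: 0.38 × 0.73 × 0.83 = 0.23024
  Keralepis: 0.13 × 0.07 × 0.44 = 0.004004
The unnormalized weights sum to 0.25933.
P(Kerarana | evidence) = 0.025088 / 0.25933 ≈ 0.097
P(Bellorana | evidence) = 0.23024 / 0.25933 ≈ 0.888
P(Keralepis | evidence) = 0.004004 / 0.25933 ≈ 0.015

0.097, 0.888, 0.015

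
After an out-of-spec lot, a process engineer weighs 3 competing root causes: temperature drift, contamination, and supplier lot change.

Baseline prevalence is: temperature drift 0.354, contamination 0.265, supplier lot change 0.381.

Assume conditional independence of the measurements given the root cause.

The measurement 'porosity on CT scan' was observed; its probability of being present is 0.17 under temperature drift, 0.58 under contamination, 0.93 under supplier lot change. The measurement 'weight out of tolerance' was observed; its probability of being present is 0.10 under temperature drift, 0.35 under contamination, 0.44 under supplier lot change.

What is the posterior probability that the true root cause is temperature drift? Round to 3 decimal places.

0.028

For each hypothesis, the unnormalized posterior weight is prior × product of the measurement likelihoods:
  temperature drift: 0.354 × 0.17 × 0.10 = 0.006018
  contamination: 0.265 × 0.58 × 0.35 = 0.053795
  supplier lot change: 0.381 × 0.93 × 0.44 = 0.15591
Normalizing constant Z = 0.006018 + 0.053795 + 0.15591 = 0.21572.
P(temperature drift | evidence) = 0.006018 / 0.21572 ≈ 0.028.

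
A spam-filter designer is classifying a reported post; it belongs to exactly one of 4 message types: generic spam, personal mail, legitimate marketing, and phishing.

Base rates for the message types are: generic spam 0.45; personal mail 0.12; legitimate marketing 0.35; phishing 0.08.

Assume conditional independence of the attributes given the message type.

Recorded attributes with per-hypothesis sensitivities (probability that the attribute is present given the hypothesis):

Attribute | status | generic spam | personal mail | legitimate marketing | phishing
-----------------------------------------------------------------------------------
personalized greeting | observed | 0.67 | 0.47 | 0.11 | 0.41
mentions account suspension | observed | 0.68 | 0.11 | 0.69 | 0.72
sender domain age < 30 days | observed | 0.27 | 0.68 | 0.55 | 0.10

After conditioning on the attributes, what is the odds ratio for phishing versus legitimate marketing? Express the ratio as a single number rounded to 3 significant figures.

Unnormalized posterior weight (prior times the attribute likelihoods) for each of the two hypotheses:
  phishing: 0.08 × 0.41 × 0.72 × 0.10 = 0.0023616
  legitimate marketing: 0.35 × 0.11 × 0.69 × 0.55 = 0.014611
Posterior odds = 0.0023616 / 0.014611 ≈ 0.162.

0.162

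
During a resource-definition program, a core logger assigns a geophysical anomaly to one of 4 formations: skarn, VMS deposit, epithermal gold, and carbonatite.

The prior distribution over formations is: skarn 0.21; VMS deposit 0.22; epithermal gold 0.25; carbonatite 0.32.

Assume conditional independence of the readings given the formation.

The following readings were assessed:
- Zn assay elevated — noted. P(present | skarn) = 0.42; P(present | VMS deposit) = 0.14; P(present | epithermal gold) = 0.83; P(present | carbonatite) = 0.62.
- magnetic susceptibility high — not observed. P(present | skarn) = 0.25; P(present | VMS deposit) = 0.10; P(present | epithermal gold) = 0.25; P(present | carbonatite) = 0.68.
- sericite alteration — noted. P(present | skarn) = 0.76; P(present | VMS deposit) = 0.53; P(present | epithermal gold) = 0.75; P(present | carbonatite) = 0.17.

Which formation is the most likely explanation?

epithermal gold

Multiply each prior by the joint likelihood of the reading pattern (using 1 − P(present | H) for each absent reading):
  skarn: 0.21 × 0.42 × (1 − 0.25) × 0.76 = 0.050274
  VMS deposit: 0.22 × 0.14 × (1 − 0.10) × 0.53 = 0.014692
  epithermal gold: 0.25 × 0.83 × (1 − 0.25) × 0.75 = 0.11672
  carbonatite: 0.32 × 0.62 × (1 − 0.68) × 0.17 = 0.010793
Normalizing constant Z = 0.050274 + 0.014692 + 0.11672 + 0.010793 = 0.19248.
P(skarn | evidence) ≈ 0.050274 / 0.19248 ≈ 0.261
P(VMS deposit | evidence) ≈ 0.014692 / 0.19248 ≈ 0.076
P(epithermal gold | evidence) ≈ 0.11672 / 0.19248 ≈ 0.606
P(carbonatite | evidence) ≈ 0.010793 / 0.19248 ≈ 0.056
The largest is 0.606, so epithermal gold is most probable.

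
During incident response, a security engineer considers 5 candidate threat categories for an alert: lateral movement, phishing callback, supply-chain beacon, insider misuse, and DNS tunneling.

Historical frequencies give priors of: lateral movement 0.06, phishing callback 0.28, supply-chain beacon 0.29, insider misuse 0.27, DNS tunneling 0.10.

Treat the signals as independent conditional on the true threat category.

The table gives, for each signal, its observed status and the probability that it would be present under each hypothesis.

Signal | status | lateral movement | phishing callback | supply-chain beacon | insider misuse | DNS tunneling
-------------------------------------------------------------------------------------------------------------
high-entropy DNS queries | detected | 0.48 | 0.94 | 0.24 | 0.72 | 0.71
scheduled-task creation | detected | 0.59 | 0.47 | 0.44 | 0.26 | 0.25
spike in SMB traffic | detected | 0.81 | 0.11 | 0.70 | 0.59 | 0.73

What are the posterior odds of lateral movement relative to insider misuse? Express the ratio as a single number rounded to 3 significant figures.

Posterior odds equal prior odds times the likelihood ratio; only the two competing hypotheses matter.
  lateral movement: 0.06 × 0.48 × 0.59 × 0.81 = 0.013764
  insider misuse: 0.27 × 0.72 × 0.26 × 0.59 = 0.029821
Posterior odds = 0.013764 / 0.029821 ≈ 0.462.

0.462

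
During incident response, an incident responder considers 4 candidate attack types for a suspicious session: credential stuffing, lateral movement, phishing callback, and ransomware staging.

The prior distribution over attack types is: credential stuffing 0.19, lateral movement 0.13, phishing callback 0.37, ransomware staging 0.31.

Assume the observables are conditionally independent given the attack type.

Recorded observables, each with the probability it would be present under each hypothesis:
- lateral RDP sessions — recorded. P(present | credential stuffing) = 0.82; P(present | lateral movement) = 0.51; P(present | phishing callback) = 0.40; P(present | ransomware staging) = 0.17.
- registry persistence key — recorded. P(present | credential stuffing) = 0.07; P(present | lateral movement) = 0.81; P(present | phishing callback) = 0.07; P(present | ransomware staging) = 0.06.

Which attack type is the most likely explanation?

For each hypothesis, the unnormalized posterior weight is prior × product of the observable likelihoods:
  credential stuffing: 0.19 × 0.82 × 0.07 = 0.010906
  lateral movement: 0.13 × 0.51 × 0.81 = 0.053703
  phishing callback: 0.37 × 0.40 × 0.07 = 0.01036
  ransomware staging: 0.31 × 0.17 × 0.06 = 0.003162
Normalizing constant Z = 0.010906 + 0.053703 + 0.01036 + 0.003162 = 0.078131.
P(credential stuffing | evidence) ≈ 0.010906 / 0.078131 ≈ 0.140
P(lateral movement | evidence) ≈ 0.053703 / 0.078131 ≈ 0.687
P(phishing callback | evidence) ≈ 0.01036 / 0.078131 ≈ 0.133
P(ransomware staging | evidence) ≈ 0.003162 / 0.078131 ≈ 0.040
The largest is 0.687, so lateral movement is most probable.

lateral movement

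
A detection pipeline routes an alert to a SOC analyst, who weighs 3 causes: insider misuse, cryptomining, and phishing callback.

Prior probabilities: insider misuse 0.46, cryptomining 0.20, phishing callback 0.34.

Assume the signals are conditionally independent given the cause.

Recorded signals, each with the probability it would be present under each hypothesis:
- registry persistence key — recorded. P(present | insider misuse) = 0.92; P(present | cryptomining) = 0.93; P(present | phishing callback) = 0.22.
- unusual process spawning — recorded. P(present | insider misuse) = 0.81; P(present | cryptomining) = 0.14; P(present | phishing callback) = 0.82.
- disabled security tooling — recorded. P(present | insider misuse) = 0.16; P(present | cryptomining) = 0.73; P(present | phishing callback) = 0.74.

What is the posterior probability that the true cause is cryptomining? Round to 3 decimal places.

0.159

Multiply each prior by the joint likelihood of the signal pattern:
  insider misuse: 0.46 × 0.92 × 0.81 × 0.16 = 0.054847
  cryptomining: 0.20 × 0.93 × 0.14 × 0.73 = 0.019009
  phishing callback: 0.34 × 0.22 × 0.82 × 0.74 = 0.045389
Marginal likelihood of the evidence = 0.11924.
P(cryptomining | evidence) = 0.019009 / 0.11924 ≈ 0.159.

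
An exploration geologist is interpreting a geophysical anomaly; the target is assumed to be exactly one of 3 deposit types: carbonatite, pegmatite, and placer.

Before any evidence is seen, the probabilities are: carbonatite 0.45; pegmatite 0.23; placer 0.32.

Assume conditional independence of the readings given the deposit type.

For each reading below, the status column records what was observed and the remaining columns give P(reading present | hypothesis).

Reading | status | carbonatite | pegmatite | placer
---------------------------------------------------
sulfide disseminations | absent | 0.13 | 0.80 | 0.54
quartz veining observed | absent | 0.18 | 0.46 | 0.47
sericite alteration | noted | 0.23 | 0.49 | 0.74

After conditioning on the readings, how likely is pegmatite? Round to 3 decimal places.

0.085

By Bayes' rule with conditional independence, the unnormalized weight for each hypothesis is prior × ∏ likelihoods (using 1 − P(present | H) for each absent reading):
  carbonatite: 0.45 × (1 − 0.13) × (1 − 0.18) × 0.23 = 0.073837
  pegmatite: 0.23 × (1 − 0.80) × (1 − 0.46) × 0.49 = 0.012172
  placer: 0.32 × (1 − 0.54) × (1 − 0.47) × 0.74 = 0.057732
The unnormalized weights sum to 0.14374.
P(pegmatite | evidence) = 0.012172 / 0.14374 ≈ 0.085.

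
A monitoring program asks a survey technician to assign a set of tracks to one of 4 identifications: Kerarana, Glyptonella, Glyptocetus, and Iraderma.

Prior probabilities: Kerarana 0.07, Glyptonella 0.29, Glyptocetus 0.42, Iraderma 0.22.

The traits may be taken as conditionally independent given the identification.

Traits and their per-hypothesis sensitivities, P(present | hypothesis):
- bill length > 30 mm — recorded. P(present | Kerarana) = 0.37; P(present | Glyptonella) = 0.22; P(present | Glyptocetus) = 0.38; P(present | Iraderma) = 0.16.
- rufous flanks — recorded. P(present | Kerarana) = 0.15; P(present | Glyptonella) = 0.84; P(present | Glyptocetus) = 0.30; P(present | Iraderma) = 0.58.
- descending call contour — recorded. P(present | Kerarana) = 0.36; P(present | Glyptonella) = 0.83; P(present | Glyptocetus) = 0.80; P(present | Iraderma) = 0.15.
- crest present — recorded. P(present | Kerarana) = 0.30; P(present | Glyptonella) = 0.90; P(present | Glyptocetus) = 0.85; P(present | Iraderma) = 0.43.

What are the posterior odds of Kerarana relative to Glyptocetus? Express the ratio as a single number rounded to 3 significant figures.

0.0129

The normalizing constant cancels in an odds ratio, so compute prior × likelihood for the two hypotheses only:
  Kerarana: 0.07 × 0.37 × 0.15 × 0.36 × 0.30 = 0.00041958
  Glyptocetus: 0.42 × 0.38 × 0.30 × 0.80 × 0.85 = 0.032558
Posterior odds = 0.00041958 / 0.032558 ≈ 0.0129.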